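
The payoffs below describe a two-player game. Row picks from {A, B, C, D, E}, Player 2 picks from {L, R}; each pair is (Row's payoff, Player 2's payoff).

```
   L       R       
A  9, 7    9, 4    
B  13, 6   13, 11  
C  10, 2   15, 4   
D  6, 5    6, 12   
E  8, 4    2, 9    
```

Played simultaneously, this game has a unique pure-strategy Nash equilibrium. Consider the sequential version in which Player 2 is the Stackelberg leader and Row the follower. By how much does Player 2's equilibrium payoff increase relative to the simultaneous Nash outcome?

2

Row best-responds to each possible Player 2 move:
- L: Row compares 9, 13, 10, 6, 8 and picks B; Player 2 would get 6.
- R: Row compares 9, 13, 15, 6, 2 and picks C; Player 2 would get 4.
Player 2's induced payoffs are 6, 4, so Player 2 commits to L. Subgame-perfect outcome: (B, L) with payoffs (13, 6).
Under simultaneous play:
Row's best replies: L→B; R→C.
Player 2's best replies: A→L; B→R; C→R; D→R; E→R.
Only (C, R) has each player best-responding; Nash payoffs (15, 4).
Player 2's commitment gain: 6 − 4 = 2.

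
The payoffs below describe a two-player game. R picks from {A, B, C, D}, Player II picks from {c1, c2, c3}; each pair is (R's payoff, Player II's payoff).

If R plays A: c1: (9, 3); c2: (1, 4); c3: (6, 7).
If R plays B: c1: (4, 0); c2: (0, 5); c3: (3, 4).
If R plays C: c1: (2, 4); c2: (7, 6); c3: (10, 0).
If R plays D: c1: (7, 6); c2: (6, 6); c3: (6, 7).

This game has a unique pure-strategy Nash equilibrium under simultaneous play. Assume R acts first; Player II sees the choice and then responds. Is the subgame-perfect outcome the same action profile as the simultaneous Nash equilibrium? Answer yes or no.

yes

Backward induction with R moving first.
- A → Player II plays c3 (best of 3, 4, 7); R gets 6.
- B → Player II plays c2 (best of 0, 5, 4); R gets 0.
- C → Player II plays c2 (best of 4, 6, 0); R gets 7.
- D → Player II plays c3 (best of 6, 6, 7); R gets 6.
Among 6, 0, 7, 6, the best is 7 at C. Subgame-perfect outcome: (C, c2) with payoffs (7, 6).
Under simultaneous play:
R's best replies: c1→A; c2→C; c3→C.
Player II's best replies: A→c3; B→c2; C→c2; D→c3.
Only (C, c2) has each player best-responding; Nash payoffs (7, 6).
Sequential outcome (C, c2) coincides with the Nash profile (C, c2).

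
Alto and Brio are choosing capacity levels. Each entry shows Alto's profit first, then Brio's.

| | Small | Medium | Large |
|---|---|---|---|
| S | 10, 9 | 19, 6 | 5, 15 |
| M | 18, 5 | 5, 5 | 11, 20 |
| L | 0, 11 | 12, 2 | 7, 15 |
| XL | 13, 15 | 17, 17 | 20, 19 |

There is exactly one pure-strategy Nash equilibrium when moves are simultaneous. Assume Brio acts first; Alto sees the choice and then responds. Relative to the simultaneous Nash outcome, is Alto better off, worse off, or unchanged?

unchanged

Backward induction with Brio moving first.
- Small: BR = M, leader payoff 5.
- Medium: BR = S, leader payoff 6.
- Large: BR = XL, leader payoff 19.
Brio's induced payoffs are 5, 6, 19, so Brio commits to Large. Subgame-perfect outcome: (XL, Large) with payoffs (20, 19).
For the simultaneous game, intersect best replies.
Alto's best replies: Small→M; Medium→S; Large→XL.
Brio's best replies: S→Large; M→Large; L→Large; XL→Large.
The unique mutual best reply is (XL, Large), giving (20, 19).
Alto earns 20 sequentially versus 20 at the Nash outcome: unchanged.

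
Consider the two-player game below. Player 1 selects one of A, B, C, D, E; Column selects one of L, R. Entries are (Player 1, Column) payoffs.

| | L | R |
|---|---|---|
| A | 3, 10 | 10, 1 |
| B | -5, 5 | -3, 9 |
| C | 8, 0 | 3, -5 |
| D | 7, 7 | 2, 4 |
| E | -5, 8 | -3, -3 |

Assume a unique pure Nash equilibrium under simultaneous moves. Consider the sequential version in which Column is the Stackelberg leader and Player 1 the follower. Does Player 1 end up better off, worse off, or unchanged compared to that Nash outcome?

Player 1 best-responds to each possible Column move:
- L: Player 1 compares 3, -5, 8, 7, -5 and picks C; Column would get 0.
- R: Player 1 compares 10, -3, 3, 2, -3 and picks A; Column would get 1.
Column's induced payoffs are 0, 1, so Column commits to R. Subgame-perfect outcome: (A, R) with payoffs (10, 1).
Under simultaneous play:
Player 1's best replies: L→C; R→A.
Column's best replies: A→L; B→R; C→L; D→L; E→L.
Only (C, L) has each player best-responding; Nash payoffs (8, 0).
Player 1 earns 10 sequentially versus 8 at the Nash outcome: better off.

better off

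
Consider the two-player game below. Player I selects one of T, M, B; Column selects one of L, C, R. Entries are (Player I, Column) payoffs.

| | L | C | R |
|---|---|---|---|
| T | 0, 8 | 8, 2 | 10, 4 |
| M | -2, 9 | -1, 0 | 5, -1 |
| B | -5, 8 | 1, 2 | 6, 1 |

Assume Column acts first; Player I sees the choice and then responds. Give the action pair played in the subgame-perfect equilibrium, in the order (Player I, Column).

Player I best-responds to each possible Column move:
- L: BR = T, leader payoff 8.
- C: BR = T, leader payoff 2.
- R: BR = T, leader payoff 4.
Column's induced payoffs are 8, 2, 4, so Column commits to L. Subgame-perfect outcome: (T, L) with payoffs (0, 8).

(T, L)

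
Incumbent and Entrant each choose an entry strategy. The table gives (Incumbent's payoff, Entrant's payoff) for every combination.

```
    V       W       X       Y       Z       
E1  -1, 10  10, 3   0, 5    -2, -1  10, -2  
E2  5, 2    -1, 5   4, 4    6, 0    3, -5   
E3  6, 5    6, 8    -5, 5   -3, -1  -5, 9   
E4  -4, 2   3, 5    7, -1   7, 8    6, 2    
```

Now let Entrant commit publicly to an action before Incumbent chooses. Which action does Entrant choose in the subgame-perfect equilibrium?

Y

Work backward from Incumbent's decision.
- V: Incumbent compares -1, 5, 6, -4 and picks E3; Entrant would get 5.
- W: Incumbent compares 10, -1, 6, 3 and picks E1; Entrant would get 3.
- X: Incumbent compares 0, 4, -5, 7 and picks E4; Entrant would get -1.
- Y: Incumbent compares -2, 6, -3, 7 and picks E4; Entrant would get 8.
- Z: Incumbent compares 10, 3, -5, 6 and picks E1; Entrant would get -2.
Maximizing over 5, 3, -1, 8, -2, Entrant chooses Y. Subgame-perfect outcome: (E4, Y) with payoffs (7, 8).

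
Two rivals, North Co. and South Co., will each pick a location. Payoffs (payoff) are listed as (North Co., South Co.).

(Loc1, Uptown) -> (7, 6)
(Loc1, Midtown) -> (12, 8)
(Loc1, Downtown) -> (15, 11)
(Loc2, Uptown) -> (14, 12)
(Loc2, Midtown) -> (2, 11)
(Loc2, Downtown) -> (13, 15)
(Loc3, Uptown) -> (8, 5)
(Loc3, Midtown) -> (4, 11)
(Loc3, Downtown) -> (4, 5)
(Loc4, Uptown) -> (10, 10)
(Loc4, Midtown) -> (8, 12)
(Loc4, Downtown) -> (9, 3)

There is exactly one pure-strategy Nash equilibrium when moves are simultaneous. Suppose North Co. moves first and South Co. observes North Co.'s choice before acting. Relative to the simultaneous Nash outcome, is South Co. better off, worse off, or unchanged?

South Co. best-responds to each possible North Co. move:
- Loc1: BR = Downtown, leader payoff 15.
- Loc2: BR = Downtown, leader payoff 13.
- Loc3: BR = Midtown, leader payoff 4.
- Loc4: BR = Midtown, leader payoff 8.
Maximizing over 15, 13, 4, 8, North Co. chooses Loc1. Subgame-perfect outcome: (Loc1, Downtown) with payoffs (15, 11).
For the simultaneous game, intersect best replies.
North Co.'s best replies: Uptown→Loc2; Midtown→Loc1; Downtown→Loc1.
South Co.'s best replies: Loc1→Downtown; Loc2→Downtown; Loc3→Midtown; Loc4→Midtown.
The unique mutual best reply is (Loc1, Downtown), giving (15, 11).
South Co. earns 11 sequentially versus 11 at the Nash outcome: unchanged.

unchanged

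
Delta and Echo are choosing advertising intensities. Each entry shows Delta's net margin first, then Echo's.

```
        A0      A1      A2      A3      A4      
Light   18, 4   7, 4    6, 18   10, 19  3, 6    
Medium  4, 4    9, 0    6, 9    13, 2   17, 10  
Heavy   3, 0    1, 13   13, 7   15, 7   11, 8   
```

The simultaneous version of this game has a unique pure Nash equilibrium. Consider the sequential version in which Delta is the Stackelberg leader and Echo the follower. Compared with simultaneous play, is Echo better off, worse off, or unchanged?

unchanged

Backward induction with Delta moving first.
- Light: Echo compares 4, 4, 18, 19, 6 and picks A3; Delta would get 10.
- Medium: Echo compares 4, 0, 9, 2, 10 and picks A4; Delta would get 17.
- Heavy: Echo compares 0, 13, 7, 7, 8 and picks A1; Delta would get 1.
Delta's induced payoffs are 10, 17, 1, so Delta commits to Medium. Subgame-perfect outcome: (Medium, A4) with payoffs (17, 10).
For the simultaneous game, intersect best replies.
Delta's best replies: A0→Light; A1→Medium; A2→Heavy; A3→Heavy; A4→Medium.
Echo's best replies: Light→A3; Medium→A4; Heavy→A1.
Only (Medium, A4) has each player best-responding; Nash payoffs (17, 10).
Echo earns 10 sequentially versus 10 at the Nash outcome: unchanged.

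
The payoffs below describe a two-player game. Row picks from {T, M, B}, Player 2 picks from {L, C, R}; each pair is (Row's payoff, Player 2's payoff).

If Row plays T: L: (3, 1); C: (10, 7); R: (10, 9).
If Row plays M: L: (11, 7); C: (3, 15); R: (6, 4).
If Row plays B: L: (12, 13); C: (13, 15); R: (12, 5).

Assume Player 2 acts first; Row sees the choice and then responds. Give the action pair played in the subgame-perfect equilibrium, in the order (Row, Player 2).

Solve by backward induction (Player 2 leads).
- L: BR = B, leader payoff 13.
- C: BR = B, leader payoff 15.
- R: BR = B, leader payoff 5.
Player 2's induced payoffs are 13, 15, 5, so Player 2 commits to C. Subgame-perfect outcome: (B, C) with payoffs (13, 15).

(B, C)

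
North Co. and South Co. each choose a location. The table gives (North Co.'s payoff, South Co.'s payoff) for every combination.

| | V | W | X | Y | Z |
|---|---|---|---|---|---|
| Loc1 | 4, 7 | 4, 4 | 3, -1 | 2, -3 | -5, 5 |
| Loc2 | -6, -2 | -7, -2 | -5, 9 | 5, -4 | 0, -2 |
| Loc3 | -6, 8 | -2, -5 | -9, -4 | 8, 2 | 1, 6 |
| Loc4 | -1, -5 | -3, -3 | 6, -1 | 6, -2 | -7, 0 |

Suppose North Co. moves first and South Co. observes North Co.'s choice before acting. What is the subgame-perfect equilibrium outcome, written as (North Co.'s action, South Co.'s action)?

Solve by backward induction (North Co. leads).
- Loc1: South Co. compares 7, 4, -1, -3, 5 and picks V; North Co. would get 4.
- Loc2: South Co. compares -2, -2, 9, -4, -2 and picks X; North Co. would get -5.
- Loc3: South Co. compares 8, -5, -4, 2, 6 and picks V; North Co. would get -6.
- Loc4: South Co. compares -5, -3, -1, -2, 0 and picks Z; North Co. would get -7.
North Co.'s induced payoffs are 4, -5, -6, -7, so North Co. commits to Loc1. Subgame-perfect outcome: (Loc1, V) with payoffs (4, 7).

(Loc1, V)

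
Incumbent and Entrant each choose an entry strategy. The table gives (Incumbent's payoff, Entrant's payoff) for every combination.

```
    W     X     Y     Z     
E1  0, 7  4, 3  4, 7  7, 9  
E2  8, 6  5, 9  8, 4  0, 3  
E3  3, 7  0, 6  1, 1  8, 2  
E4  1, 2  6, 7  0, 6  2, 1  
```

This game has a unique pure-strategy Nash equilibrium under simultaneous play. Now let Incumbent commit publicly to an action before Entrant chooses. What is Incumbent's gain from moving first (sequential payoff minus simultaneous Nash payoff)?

Entrant best-responds to each possible Incumbent move:
- E1: BR = Z, leader payoff 7.
- E2: BR = X, leader payoff 5.
- E3: BR = W, leader payoff 3.
- E4: BR = X, leader payoff 6.
Incumbent's induced payoffs are 7, 5, 3, 6, so Incumbent commits to E1. Subgame-perfect outcome: (E1, Z) with payoffs (7, 9).
Under simultaneous play:
Incumbent's best replies: W→E2; X→E4; Y→E2; Z→E3.
Entrant's best replies: E1→Z; E2→X; E3→W; E4→X.
Only (E4, X) has each player best-responding; Nash payoffs (6, 7).
Incumbent's commitment gain: 7 − 6 = 1.

1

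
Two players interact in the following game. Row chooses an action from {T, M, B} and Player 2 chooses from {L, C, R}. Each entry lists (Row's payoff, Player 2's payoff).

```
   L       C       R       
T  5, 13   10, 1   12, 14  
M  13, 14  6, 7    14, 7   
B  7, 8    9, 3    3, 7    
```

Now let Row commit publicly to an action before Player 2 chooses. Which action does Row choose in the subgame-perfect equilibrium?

M

Work backward from Player 2's decision.
- T: BR = R, leader payoff 12.
- M: BR = L, leader payoff 13.
- B: BR = L, leader payoff 7.
Among 12, 13, 7, the best is 13 at M. Subgame-perfect outcome: (M, L) with payoffs (13, 14).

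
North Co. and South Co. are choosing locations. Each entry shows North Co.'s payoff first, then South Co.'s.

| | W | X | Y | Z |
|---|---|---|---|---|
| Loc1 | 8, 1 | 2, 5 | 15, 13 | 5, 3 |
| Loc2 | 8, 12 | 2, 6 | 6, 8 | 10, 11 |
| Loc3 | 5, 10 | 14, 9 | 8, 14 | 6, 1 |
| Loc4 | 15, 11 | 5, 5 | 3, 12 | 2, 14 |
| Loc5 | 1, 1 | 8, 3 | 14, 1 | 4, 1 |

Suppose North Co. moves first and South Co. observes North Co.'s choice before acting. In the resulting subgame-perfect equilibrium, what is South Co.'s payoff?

13

Solve by backward induction (North Co. leads).
- Loc1: BR = Y, leader payoff 15.
- Loc2: BR = W, leader payoff 8.
- Loc3: BR = Y, leader payoff 8.
- Loc4: BR = Z, leader payoff 2.
- Loc5: BR = X, leader payoff 8.
Maximizing over 15, 8, 8, 2, 8, North Co. chooses Loc1. Subgame-perfect outcome: (Loc1, Y) with payoffs (15, 13).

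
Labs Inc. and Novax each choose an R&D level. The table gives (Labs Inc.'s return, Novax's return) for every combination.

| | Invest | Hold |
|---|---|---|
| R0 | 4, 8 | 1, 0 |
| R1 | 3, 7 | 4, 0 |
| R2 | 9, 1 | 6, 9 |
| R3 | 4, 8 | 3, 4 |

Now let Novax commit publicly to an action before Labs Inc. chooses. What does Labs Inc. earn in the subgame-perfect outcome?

6

Backward induction with Novax moving first.
- Invest → Labs Inc. plays R2 (best of 4, 3, 9, 4); Novax gets 1.
- Hold → Labs Inc. plays R2 (best of 1, 4, 6, 3); Novax gets 9.
Among 1, 9, the best is 9 at Hold. Subgame-perfect outcome: (R2, Hold) with payoffs (6, 9).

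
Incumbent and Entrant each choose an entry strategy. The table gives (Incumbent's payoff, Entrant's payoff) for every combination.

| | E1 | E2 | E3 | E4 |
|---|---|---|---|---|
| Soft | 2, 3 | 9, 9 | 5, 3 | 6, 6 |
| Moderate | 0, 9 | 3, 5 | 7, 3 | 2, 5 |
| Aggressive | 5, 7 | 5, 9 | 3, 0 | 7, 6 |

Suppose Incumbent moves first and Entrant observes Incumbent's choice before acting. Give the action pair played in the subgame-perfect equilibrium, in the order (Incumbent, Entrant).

(Soft, E2)

Entrant best-responds to each possible Incumbent move:
- Soft: Entrant compares 3, 9, 3, 6 and picks E2; Incumbent would get 9.
- Moderate: Entrant compares 9, 5, 3, 5 and picks E1; Incumbent would get 0.
- Aggressive: Entrant compares 7, 9, 0, 6 and picks E2; Incumbent would get 5.
Incumbent's induced payoffs are 9, 0, 5, so Incumbent commits to Soft. Subgame-perfect outcome: (Soft, E2) with payoffs (9, 9).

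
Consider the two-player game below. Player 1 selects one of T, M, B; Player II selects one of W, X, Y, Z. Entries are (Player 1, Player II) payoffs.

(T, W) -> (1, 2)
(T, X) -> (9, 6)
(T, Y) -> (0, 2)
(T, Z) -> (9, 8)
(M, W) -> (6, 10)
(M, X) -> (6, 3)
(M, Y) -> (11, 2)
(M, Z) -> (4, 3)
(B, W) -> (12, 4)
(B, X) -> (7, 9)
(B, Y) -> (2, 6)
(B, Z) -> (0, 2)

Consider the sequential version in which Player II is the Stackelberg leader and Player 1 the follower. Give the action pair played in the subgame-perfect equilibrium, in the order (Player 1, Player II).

(T, Z)

Backward induction with Player II moving first.
- W: BR = B, leader payoff 4.
- X: BR = T, leader payoff 6.
- Y: BR = M, leader payoff 2.
- Z: BR = T, leader payoff 8.
Maximizing over 4, 6, 2, 8, Player II chooses Z. Subgame-perfect outcome: (T, Z) with payoffs (9, 8).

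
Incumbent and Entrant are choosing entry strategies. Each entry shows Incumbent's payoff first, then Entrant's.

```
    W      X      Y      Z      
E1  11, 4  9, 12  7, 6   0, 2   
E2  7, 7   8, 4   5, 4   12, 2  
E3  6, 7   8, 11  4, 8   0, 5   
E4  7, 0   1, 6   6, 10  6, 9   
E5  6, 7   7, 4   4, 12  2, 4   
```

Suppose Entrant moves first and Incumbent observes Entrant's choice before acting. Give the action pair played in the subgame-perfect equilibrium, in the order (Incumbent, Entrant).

(E1, X)

Incumbent best-responds to each possible Entrant move:
- W: Incumbent compares 11, 7, 6, 7, 6 and picks E1; Entrant would get 4.
- X: Incumbent compares 9, 8, 8, 1, 7 and picks E1; Entrant would get 12.
- Y: Incumbent compares 7, 5, 4, 6, 4 and picks E1; Entrant would get 6.
- Z: Incumbent compares 0, 12, 0, 6, 2 and picks E2; Entrant would get 2.
Entrant's induced payoffs are 4, 12, 6, 2, so Entrant commits to X. Subgame-perfect outcome: (E1, X) with payoffs (9, 12).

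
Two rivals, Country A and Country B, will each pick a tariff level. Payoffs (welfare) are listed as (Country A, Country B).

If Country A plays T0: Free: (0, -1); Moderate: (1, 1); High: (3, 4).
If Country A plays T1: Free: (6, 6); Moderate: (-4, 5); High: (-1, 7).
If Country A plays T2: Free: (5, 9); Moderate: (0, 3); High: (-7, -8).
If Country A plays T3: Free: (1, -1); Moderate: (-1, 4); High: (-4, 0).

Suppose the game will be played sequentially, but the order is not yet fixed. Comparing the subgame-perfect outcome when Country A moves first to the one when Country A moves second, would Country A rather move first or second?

If Country A leads: Country B's best replies are T0→High, T1→High, T2→Free, T3→Moderate; Country A's induced payoffs 3, -1, 5, -1; outcome (T2, Free), payoffs (5, 9).
If Country B leads: Country A's best replies are Free→T1, Moderate→T0, High→T0; Country B's induced payoffs 6, 1, 4; outcome (T1, Free), payoffs (6, 6).
Country A gets 5 moving first and 6 moving second, so Country A prefers to move second.

second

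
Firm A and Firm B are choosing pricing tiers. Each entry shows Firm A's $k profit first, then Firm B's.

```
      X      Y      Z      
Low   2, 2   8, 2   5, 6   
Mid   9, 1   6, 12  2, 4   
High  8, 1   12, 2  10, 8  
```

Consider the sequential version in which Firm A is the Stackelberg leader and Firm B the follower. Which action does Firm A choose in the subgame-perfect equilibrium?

High

Firm B best-responds to each possible Firm A move:
- Low → Firm B plays Z (best of 2, 2, 6); Firm A gets 5.
- Mid → Firm B plays Y (best of 1, 12, 4); Firm A gets 6.
- High → Firm B plays Z (best of 1, 2, 8); Firm A gets 10.
Maximizing over 5, 6, 10, Firm A chooses High. Subgame-perfect outcome: (High, Z) with payoffs (10, 8).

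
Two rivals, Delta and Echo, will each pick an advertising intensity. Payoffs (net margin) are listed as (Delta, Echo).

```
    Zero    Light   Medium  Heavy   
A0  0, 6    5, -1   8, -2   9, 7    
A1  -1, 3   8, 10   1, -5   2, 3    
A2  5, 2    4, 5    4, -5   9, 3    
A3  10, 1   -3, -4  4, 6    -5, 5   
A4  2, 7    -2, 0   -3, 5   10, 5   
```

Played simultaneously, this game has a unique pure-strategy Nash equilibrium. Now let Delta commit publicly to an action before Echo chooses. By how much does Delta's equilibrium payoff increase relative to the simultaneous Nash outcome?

Echo best-responds to each possible Delta move:
- A0 → Echo plays Heavy (best of 6, -1, -2, 7); Delta gets 9.
- A1 → Echo plays Light (best of 3, 10, -5, 3); Delta gets 8.
- A2 → Echo plays Light (best of 2, 5, -5, 3); Delta gets 4.
- A3 → Echo plays Medium (best of 1, -4, 6, 5); Delta gets 4.
- A4 → Echo plays Zero (best of 7, 0, 5, 5); Delta gets 2.
Among 9, 8, 4, 4, 2, the best is 9 at A0. Subgame-perfect outcome: (A0, Heavy) with payoffs (9, 7).
For the simultaneous game, intersect best replies.
Delta's best replies: Zero→A3; Light→A1; Medium→A0; Heavy→A4.
Echo's best replies: A0→Heavy; A1→Light; A2→Light; A3→Medium; A4→Zero.
The unique mutual best reply is (A1, Light), giving (8, 10).
Delta's commitment gain: 9 − 8 = 1.

1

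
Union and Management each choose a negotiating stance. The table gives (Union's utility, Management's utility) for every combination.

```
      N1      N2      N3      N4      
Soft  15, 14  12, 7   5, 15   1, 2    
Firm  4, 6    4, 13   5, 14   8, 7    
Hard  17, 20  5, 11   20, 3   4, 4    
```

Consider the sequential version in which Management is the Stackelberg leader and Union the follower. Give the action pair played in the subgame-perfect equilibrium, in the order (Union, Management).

Backward induction with Management moving first.
- N1 → Union plays Hard (best of 15, 4, 17); Management gets 20.
- N2 → Union plays Soft (best of 12, 4, 5); Management gets 7.
- N3 → Union plays Hard (best of 5, 5, 20); Management gets 3.
- N4 → Union plays Firm (best of 1, 8, 4); Management gets 7.
Maximizing over 20, 7, 3, 7, Management chooses N1. Subgame-perfect outcome: (Hard, N1) with payoffs (17, 20).

(Hard, N1)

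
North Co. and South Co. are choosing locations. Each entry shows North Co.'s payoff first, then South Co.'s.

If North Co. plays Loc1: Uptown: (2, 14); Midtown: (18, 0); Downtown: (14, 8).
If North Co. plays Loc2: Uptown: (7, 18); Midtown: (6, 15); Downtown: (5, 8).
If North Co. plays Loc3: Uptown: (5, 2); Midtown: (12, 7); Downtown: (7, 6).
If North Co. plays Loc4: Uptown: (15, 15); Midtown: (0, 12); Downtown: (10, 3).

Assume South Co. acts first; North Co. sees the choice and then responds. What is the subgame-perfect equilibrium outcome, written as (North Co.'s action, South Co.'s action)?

(Loc4, Uptown)

Work backward from North Co.'s decision.
- Uptown → North Co. plays Loc4 (best of 2, 7, 5, 15); South Co. gets 15.
- Midtown → North Co. plays Loc1 (best of 18, 6, 12, 0); South Co. gets 0.
- Downtown → North Co. plays Loc1 (best of 14, 5, 7, 10); South Co. gets 8.
Among 15, 0, 8, the best is 15 at Uptown. Subgame-perfect outcome: (Loc4, Uptown) with payoffs (15, 15).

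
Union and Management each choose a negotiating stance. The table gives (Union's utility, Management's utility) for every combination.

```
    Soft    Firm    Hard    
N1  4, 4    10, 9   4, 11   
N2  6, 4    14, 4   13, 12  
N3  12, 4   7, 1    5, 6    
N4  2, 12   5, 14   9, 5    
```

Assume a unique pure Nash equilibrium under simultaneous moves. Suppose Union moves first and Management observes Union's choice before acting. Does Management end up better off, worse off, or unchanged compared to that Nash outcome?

unchanged

Solve by backward induction (Union leads).
- N1 → Management plays Hard (best of 4, 9, 11); Union gets 4.
- N2 → Management plays Hard (best of 4, 4, 12); Union gets 13.
- N3 → Management plays Hard (best of 4, 1, 6); Union gets 5.
- N4 → Management plays Firm (best of 12, 14, 5); Union gets 5.
Among 4, 13, 5, 5, the best is 13 at N2. Subgame-perfect outcome: (N2, Hard) with payoffs (13, 12).
Under simultaneous play:
Union's best replies: Soft→N3; Firm→N2; Hard→N2.
Management's best replies: N1→Hard; N2→Hard; N3→Hard; N4→Firm.
The unique mutual best reply is (N2, Hard), giving (13, 12).
Management earns 12 sequentially versus 12 at the Nash outcome: unchanged.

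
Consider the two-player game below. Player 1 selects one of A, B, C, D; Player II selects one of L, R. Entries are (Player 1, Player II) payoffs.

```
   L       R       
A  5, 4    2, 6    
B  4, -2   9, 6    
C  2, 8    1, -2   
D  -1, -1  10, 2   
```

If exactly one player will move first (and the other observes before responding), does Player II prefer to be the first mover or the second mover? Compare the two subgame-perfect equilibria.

first

If Player 1 leads: Player II's best replies are A→R, B→R, C→L, D→R; Player 1's induced payoffs 2, 9, 2, 10; outcome (D, R), payoffs (10, 2).
If Player II leads: Player 1's best replies are L→A, R→D; Player II's induced payoffs 4, 2; outcome (A, L), payoffs (5, 4).
Player II gets 4 moving first and 2 moving second, so Player II prefers to move first.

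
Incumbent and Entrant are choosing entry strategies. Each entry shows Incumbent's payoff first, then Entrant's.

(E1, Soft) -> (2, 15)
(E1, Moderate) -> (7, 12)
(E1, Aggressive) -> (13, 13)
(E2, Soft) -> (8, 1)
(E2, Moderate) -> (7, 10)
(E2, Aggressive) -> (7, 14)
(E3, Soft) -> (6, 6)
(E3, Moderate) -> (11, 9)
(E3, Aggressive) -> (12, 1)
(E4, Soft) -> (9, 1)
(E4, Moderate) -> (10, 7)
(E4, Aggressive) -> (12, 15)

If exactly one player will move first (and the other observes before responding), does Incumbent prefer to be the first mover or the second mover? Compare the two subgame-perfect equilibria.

If Incumbent leads: Entrant's best replies are E1→Soft, E2→Aggressive, E3→Moderate, E4→Aggressive; Incumbent's induced payoffs 2, 7, 11, 12; outcome (E4, Aggressive), payoffs (12, 15).
If Entrant leads: Incumbent's best replies are Soft→E4, Moderate→E3, Aggressive→E1; Entrant's induced payoffs 1, 9, 13; outcome (E1, Aggressive), payoffs (13, 13).
Incumbent gets 12 moving first and 13 moving second, so Incumbent prefers to move second.

second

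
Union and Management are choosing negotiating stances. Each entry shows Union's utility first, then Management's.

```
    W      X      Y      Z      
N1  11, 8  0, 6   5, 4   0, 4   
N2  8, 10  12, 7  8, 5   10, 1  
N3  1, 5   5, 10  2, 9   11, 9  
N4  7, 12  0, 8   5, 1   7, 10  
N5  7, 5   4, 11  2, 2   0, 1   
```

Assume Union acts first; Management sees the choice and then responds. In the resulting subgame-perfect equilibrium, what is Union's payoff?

Solve by backward induction (Union leads).
- N1 → Management plays W (best of 8, 6, 4, 4); Union gets 11.
- N2 → Management plays W (best of 10, 7, 5, 1); Union gets 8.
- N3 → Management plays X (best of 5, 10, 9, 9); Union gets 5.
- N4 → Management plays W (best of 12, 8, 1, 10); Union gets 7.
- N5 → Management plays X (best of 5, 11, 2, 1); Union gets 4.
Among 11, 8, 5, 7, 4, the best is 11 at N1. Subgame-perfect outcome: (N1, W) with payoffs (11, 8).

11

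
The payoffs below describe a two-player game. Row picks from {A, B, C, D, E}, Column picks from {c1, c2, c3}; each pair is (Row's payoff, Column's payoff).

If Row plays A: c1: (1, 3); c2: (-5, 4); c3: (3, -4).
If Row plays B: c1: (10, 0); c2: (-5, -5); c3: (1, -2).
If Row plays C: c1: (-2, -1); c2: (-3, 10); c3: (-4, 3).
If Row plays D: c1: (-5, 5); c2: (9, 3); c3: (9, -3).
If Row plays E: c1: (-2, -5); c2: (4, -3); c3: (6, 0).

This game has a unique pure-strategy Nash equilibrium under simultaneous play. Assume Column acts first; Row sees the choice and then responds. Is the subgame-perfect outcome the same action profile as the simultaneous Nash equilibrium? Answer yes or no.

no

Work backward from Row's decision.
- c1: Row compares 1, 10, -2, -5, -2 and picks B; Column would get 0.
- c2: Row compares -5, -5, -3, 9, 4 and picks D; Column would get 3.
- c3: Row compares 3, 1, -4, 9, 6 and picks D; Column would get -3.
Among 0, 3, -3, the best is 3 at c2. Subgame-perfect outcome: (D, c2) with payoffs (9, 3).
For the simultaneous game, intersect best replies.
Row's best replies: c1→B; c2→D; c3→D.
Column's best replies: A→c2; B→c1; C→c2; D→c1; E→c3.
The unique mutual best reply is (B, c1), giving (10, 0).
Sequential outcome (D, c2) differs from the Nash profile (B, c1).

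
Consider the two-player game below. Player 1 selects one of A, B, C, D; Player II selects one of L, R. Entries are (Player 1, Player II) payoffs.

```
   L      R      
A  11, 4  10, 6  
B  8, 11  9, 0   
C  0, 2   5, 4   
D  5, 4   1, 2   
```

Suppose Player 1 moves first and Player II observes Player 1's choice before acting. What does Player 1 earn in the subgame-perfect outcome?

10

Work backward from Player II's decision.
- A: Player II compares 4, 6 and picks R; Player 1 would get 10.
- B: Player II compares 11, 0 and picks L; Player 1 would get 8.
- C: Player II compares 2, 4 and picks R; Player 1 would get 5.
- D: Player II compares 4, 2 and picks L; Player 1 would get 5.
Player 1's induced payoffs are 10, 8, 5, 5, so Player 1 commits to A. Subgame-perfect outcome: (A, R) with payoffs (10, 6).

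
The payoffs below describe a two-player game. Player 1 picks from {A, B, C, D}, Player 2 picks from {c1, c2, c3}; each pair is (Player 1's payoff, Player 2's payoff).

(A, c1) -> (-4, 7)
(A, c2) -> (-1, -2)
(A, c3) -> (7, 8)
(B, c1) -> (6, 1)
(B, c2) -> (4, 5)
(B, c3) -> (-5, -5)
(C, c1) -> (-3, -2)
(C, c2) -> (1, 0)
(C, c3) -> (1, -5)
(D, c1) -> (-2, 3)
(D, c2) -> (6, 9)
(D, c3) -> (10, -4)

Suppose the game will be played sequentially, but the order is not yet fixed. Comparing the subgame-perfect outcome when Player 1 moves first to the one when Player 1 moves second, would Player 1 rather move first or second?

If Player 1 leads: Player 2's best replies are A→c3, B→c2, C→c2, D→c2; Player 1's induced payoffs 7, 4, 1, 6; outcome (A, c3), payoffs (7, 8).
If Player 2 leads: Player 1's best replies are c1→B, c2→D, c3→D; Player 2's induced payoffs 1, 9, -4; outcome (D, c2), payoffs (6, 9).
Player 1 gets 7 moving first and 6 moving second, so Player 1 prefers to move first.

first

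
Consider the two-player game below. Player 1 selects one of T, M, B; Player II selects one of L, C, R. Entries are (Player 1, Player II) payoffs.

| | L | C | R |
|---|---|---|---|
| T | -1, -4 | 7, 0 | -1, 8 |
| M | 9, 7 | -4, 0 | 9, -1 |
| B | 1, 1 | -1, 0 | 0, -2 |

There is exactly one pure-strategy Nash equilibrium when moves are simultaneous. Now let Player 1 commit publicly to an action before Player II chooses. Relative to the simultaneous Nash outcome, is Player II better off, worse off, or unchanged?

Backward induction with Player 1 moving first.
- T: BR = R, leader payoff -1.
- M: BR = L, leader payoff 9.
- B: BR = L, leader payoff 1.
Maximizing over -1, 9, 1, Player 1 chooses M. Subgame-perfect outcome: (M, L) with payoffs (9, 7).
Now find the simultaneous Nash equilibrium.
Player 1's best replies: L→M; C→T; R→M.
Player II's best replies: T→R; M→L; B→L.
The unique mutual best reply is (M, L), giving (9, 7).
Player II earns 7 sequentially versus 7 at the Nash outcome: unchanged.

unchanged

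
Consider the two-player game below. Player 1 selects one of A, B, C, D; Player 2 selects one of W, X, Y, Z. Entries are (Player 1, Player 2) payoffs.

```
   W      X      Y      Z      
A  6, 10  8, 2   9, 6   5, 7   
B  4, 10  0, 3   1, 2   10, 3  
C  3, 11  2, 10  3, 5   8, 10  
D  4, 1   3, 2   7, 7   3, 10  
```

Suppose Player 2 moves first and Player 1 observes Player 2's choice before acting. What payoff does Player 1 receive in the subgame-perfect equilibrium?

Solve by backward induction (Player 2 leads).
- W: BR = A, leader payoff 10.
- X: BR = A, leader payoff 2.
- Y: BR = A, leader payoff 6.
- Z: BR = B, leader payoff 3.
Among 10, 2, 6, 3, the best is 10 at W. Subgame-perfect outcome: (A, W) with payoffs (6, 10).

6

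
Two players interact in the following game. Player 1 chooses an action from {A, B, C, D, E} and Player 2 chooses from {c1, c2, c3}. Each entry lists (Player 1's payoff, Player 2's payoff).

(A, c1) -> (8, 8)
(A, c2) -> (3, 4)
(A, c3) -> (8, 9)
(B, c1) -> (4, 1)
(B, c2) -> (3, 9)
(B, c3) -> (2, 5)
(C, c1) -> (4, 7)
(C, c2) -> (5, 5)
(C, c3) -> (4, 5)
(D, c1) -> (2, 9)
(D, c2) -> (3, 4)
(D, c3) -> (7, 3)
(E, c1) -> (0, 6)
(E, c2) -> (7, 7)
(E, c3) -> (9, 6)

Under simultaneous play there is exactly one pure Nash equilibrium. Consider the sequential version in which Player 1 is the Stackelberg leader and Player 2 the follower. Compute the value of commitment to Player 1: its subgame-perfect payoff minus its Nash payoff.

Solve by backward induction (Player 1 leads).
- A: Player 2 compares 8, 4, 9 and picks c3; Player 1 would get 8.
- B: Player 2 compares 1, 9, 5 and picks c2; Player 1 would get 3.
- C: Player 2 compares 7, 5, 5 and picks c1; Player 1 would get 4.
- D: Player 2 compares 9, 4, 3 and picks c1; Player 1 would get 2.
- E: Player 2 compares 6, 7, 6 and picks c2; Player 1 would get 7.
Player 1's induced payoffs are 8, 3, 4, 2, 7, so Player 1 commits to A. Subgame-perfect outcome: (A, c3) with payoffs (8, 9).
For the simultaneous game, intersect best replies.
Player 1's best replies: c1→A; c2→E; c3→E.
Player 2's best replies: A→c3; B→c2; C→c1; D→c1; E→c2.
The unique mutual best reply is (E, c2), giving (7, 7).
Player 1's commitment gain: 8 − 7 = 1.

1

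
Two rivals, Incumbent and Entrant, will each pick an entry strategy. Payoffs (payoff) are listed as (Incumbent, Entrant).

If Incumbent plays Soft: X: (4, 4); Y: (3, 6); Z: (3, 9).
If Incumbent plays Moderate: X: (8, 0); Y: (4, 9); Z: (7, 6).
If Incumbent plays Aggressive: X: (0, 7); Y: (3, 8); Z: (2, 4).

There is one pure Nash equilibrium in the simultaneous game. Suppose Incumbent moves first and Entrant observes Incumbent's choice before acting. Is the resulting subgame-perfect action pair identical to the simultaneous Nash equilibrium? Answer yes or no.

yes

Backward induction with Incumbent moving first.
- Soft: BR = Z, leader payoff 3.
- Moderate: BR = Y, leader payoff 4.
- Aggressive: BR = Y, leader payoff 3.
Incumbent's induced payoffs are 3, 4, 3, so Incumbent commits to Moderate. Subgame-perfect outcome: (Moderate, Y) with payoffs (4, 9).
Under simultaneous play:
Incumbent's best replies: X→Moderate; Y→Moderate; Z→Moderate.
Entrant's best replies: Soft→Z; Moderate→Y; Aggressive→Y.
The unique mutual best reply is (Moderate, Y), giving (4, 9).
Sequential outcome (Moderate, Y) coincides with the Nash profile (Moderate, Y).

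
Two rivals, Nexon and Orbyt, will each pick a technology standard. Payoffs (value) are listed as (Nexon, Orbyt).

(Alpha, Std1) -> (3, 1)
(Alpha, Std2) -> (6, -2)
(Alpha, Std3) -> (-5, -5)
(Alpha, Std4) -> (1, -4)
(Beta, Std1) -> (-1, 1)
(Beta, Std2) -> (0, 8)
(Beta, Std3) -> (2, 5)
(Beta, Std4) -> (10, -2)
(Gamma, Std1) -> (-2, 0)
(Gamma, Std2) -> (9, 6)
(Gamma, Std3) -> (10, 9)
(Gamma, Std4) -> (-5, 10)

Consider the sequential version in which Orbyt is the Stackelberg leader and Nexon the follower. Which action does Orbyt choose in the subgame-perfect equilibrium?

Std3

Nexon best-responds to each possible Orbyt move:
- Std1 → Nexon plays Alpha (best of 3, -1, -2); Orbyt gets 1.
- Std2 → Nexon plays Gamma (best of 6, 0, 9); Orbyt gets 6.
- Std3 → Nexon plays Gamma (best of -5, 2, 10); Orbyt gets 9.
- Std4 → Nexon plays Beta (best of 1, 10, -5); Orbyt gets -2.
Maximizing over 1, 6, 9, -2, Orbyt chooses Std3. Subgame-perfect outcome: (Gamma, Std3) with payoffs (10, 9).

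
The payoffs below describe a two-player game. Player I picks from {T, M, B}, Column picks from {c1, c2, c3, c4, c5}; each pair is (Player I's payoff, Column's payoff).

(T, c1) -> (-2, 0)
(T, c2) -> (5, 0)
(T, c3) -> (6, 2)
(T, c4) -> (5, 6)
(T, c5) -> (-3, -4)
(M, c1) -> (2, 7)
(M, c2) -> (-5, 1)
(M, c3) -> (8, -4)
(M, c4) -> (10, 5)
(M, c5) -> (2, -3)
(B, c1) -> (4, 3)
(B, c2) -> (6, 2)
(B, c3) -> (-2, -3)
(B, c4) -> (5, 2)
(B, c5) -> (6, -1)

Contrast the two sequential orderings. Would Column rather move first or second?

second

If Player I leads: Column's best replies are T→c4, M→c1, B→c1; Player I's induced payoffs 5, 2, 4; outcome (T, c4), payoffs (5, 6).
If Column leads: Player I's best replies are c1→B, c2→B, c3→M, c4→M, c5→B; Column's induced payoffs 3, 2, -4, 5, -1; outcome (M, c4), payoffs (10, 5).
Column gets 5 moving first and 6 moving second, so Column prefers to move second.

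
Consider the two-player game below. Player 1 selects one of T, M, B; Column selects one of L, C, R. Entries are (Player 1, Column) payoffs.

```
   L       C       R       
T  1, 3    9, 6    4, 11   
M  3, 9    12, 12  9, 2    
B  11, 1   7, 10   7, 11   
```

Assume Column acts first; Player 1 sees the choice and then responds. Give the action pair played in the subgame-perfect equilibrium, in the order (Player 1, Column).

Solve by backward induction (Column leads).
- L: Player 1 compares 1, 3, 11 and picks B; Column would get 1.
- C: Player 1 compares 9, 12, 7 and picks M; Column would get 12.
- R: Player 1 compares 4, 9, 7 and picks M; Column would get 2.
Maximizing over 1, 12, 2, Column chooses C. Subgame-perfect outcome: (M, C) with payoffs (12, 12).

(M, C)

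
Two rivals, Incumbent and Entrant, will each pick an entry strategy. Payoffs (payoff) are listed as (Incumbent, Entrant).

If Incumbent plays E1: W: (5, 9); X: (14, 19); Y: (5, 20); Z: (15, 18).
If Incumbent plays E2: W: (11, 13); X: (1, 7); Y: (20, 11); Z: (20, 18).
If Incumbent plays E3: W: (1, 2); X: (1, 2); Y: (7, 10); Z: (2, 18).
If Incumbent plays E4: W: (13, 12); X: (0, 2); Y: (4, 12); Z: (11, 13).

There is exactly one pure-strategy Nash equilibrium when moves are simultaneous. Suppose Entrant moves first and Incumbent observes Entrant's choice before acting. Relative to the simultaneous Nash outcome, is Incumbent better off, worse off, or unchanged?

worse off

Solve by backward induction (Entrant leads).
- W: BR = E4, leader payoff 12.
- X: BR = E1, leader payoff 19.
- Y: BR = E2, leader payoff 11.
- Z: BR = E2, leader payoff 18.
Maximizing over 12, 19, 11, 18, Entrant chooses X. Subgame-perfect outcome: (E1, X) with payoffs (14, 19).
For the simultaneous game, intersect best replies.
Incumbent's best replies: W→E4; X→E1; Y→E2; Z→E2.
Entrant's best replies: E1→Y; E2→Z; E3→Z; E4→Z.
The unique mutual best reply is (E2, Z), giving (20, 18).
Incumbent earns 14 sequentially versus 20 at the Nash outcome: worse off.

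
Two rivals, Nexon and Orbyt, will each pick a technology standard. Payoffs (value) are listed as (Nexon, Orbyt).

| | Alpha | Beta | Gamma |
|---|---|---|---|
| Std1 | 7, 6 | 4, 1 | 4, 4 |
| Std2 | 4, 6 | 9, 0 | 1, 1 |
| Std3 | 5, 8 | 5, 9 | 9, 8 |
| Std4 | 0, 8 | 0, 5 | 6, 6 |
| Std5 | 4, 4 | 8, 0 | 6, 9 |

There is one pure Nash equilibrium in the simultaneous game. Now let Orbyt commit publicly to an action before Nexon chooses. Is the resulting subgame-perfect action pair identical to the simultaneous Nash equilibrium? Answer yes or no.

Backward induction with Orbyt moving first.
- Alpha: BR = Std1, leader payoff 6.
- Beta: BR = Std2, leader payoff 0.
- Gamma: BR = Std3, leader payoff 8.
Orbyt's induced payoffs are 6, 0, 8, so Orbyt commits to Gamma. Subgame-perfect outcome: (Std3, Gamma) with payoffs (9, 8).
Now find the simultaneous Nash equilibrium.
Nexon's best replies: Alpha→Std1; Beta→Std2; Gamma→Std3.
Orbyt's best replies: Std1→Alpha; Std2→Alpha; Std3→Beta; Std4→Alpha; Std5→Gamma.
Only (Std1, Alpha) has each player best-responding; Nash payoffs (7, 6).
Sequential outcome (Std3, Gamma) differs from the Nash profile (Std1, Alpha).

no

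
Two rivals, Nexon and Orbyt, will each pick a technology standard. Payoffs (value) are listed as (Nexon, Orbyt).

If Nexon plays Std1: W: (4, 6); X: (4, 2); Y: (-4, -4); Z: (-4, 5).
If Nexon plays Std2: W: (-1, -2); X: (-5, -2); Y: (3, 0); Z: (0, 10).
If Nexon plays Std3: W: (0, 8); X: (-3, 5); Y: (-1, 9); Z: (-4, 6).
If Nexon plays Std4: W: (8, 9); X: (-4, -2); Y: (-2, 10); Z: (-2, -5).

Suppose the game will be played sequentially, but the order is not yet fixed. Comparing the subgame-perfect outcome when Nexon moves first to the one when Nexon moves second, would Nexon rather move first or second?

first

If Nexon leads: Orbyt's best replies are Std1→W, Std2→Z, Std3→Y, Std4→Y; Nexon's induced payoffs 4, 0, -1, -2; outcome (Std1, W), payoffs (4, 6).
If Orbyt leads: Nexon's best replies are W→Std4, X→Std1, Y→Std2, Z→Std2; Orbyt's induced payoffs 9, 2, 0, 10; outcome (Std2, Z), payoffs (0, 10).
Nexon gets 4 moving first and 0 moving second, so Nexon prefers to move first.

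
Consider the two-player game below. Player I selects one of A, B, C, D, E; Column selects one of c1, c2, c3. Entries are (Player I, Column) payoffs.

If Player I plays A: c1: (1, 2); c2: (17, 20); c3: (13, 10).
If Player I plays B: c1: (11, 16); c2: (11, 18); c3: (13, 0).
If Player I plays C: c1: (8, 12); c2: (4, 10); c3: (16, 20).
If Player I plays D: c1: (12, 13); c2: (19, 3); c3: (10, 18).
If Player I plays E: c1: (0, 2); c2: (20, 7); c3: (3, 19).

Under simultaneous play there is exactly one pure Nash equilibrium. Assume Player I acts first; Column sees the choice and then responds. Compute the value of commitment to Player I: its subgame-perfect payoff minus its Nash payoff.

Solve by backward induction (Player I leads).
- A: Column compares 2, 20, 10 and picks c2; Player I would get 17.
- B: Column compares 16, 18, 0 and picks c2; Player I would get 11.
- C: Column compares 12, 10, 20 and picks c3; Player I would get 16.
- D: Column compares 13, 3, 18 and picks c3; Player I would get 10.
- E: Column compares 2, 7, 19 and picks c3; Player I would get 3.
Player I's induced payoffs are 17, 11, 16, 10, 3, so Player I commits to A. Subgame-perfect outcome: (A, c2) with payoffs (17, 20).
Now find the simultaneous Nash equilibrium.
Player I's best replies: c1→D; c2→E; c3→C.
Column's best replies: A→c2; B→c2; C→c3; D→c3; E→c3.
The unique mutual best reply is (C, c3), giving (16, 20).
Player I's commitment gain: 17 − 16 = 1.

1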